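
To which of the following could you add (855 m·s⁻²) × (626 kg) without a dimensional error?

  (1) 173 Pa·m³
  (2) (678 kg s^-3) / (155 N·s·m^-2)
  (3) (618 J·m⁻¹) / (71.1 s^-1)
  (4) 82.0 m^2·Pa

Reference: [m·s⁻²] · [kg] = kg·m·s⁻².
Each option:
  (1) Pa·m³ = N·m⁻²·m³ = kg·m²·s⁻²
  (2) [kg·s⁻³] / [kg·m⁻¹·s⁻¹] = m·s⁻²
  (3) [kg·m·s⁻²] / [s⁻¹] = kg·m·s⁻¹
  (4) Pa·m² = N·m⁻²·m² = kg·m·s⁻²  ← same
Only (4) matches kg·m·s⁻².

(4)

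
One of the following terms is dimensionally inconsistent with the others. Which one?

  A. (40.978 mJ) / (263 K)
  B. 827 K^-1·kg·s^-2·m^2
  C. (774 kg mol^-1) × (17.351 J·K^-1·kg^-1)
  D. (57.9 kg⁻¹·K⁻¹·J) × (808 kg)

Dimensions:
  A. [kg·m²·s⁻²] / [K] = kg·m²·s⁻²·K⁻¹
  B. kg·m²·s⁻²·K⁻¹
  C. [kg·mol⁻¹] · [m²·s⁻²·K⁻¹] = kg·m²·s⁻²·K⁻¹·mol⁻¹
  D. [m²·s⁻²·K⁻¹] · [kg] = kg·m²·s⁻²·K⁻¹
All reduce to kg·m²·s⁻²·K⁻¹ except C., which is kg·m²·s⁻²·K⁻¹·mol⁻¹.

C.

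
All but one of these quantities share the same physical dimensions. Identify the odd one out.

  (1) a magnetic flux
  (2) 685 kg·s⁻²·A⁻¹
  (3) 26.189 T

(1)

Work out the base dimensions of each:
  (1) [magnetic flux] = kg·m²·s⁻²·A⁻¹
  (2) kg·s⁻²·A⁻¹
  (3) T = Wb·m⁻² = kg·s⁻²·A⁻¹
All reduce to kg·s⁻²·A⁻¹ except (1), which is kg·m²·s⁻²·A⁻¹.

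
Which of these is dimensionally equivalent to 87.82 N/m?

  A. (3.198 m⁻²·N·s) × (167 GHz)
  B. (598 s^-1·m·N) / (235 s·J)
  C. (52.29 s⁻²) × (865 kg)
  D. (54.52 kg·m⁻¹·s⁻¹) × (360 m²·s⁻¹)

C.

Reference: N·m⁻¹ = kg·m·s⁻²·m⁻¹ = kg·s⁻².
Each option:
  A. [kg·m⁻¹·s⁻¹] · [s⁻¹] = kg·m⁻¹·s⁻²
  B. [kg·m²·s⁻³] / [kg·m²·s⁻¹] = s⁻²
  C. [s⁻²] · [kg] = kg·s⁻²  ← same
  D. [kg·m⁻¹·s⁻¹] · [m²·s⁻¹] = kg·m·s⁻²
Only C. matches kg·s⁻².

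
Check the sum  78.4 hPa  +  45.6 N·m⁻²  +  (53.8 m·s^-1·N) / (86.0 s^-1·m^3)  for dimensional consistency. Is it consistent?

Yes

Dimensions:
  78.4 hPa:  Pa = N·m⁻² = kg·m⁻¹·s⁻²
  45.6 N·m⁻²:  N·m⁻² = kg·m·s⁻²·m⁻² = kg·m⁻¹·s⁻²
  (53.8 m·s^-1·N) / (86.0 s^-1·m^3):  [kg·m²·s⁻³] / [m³·s⁻¹] = kg·m⁻¹·s⁻²
Every term reduces to kg·m⁻¹·s⁻².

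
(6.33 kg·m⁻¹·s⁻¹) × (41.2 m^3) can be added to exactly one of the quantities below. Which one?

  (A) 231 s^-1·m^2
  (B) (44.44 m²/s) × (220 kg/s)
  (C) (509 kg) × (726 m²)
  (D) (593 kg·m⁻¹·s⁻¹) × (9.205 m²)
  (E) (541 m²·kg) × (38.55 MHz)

(E)

Reference: [kg·m⁻¹·s⁻¹] · [m³] = kg·m²·s⁻¹.
Each option:
  (A) m²·s⁻¹
  (B) [m²·s⁻¹] · [kg·s⁻¹] = kg·m²·s⁻²
  (C) [kg] · [m²] = kg·m²
  (D) [kg·m⁻¹·s⁻¹] · [m²] = kg·m·s⁻¹
  (E) [kg·m²] · [s⁻¹] = kg·m²·s⁻¹  ← same
Only (E) matches kg·m²·s⁻¹.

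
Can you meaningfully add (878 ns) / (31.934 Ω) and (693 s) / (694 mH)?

In SI base units:
  (878 ns) / (31.934 Ω):  [s] / [kg·m²·s⁻³·A⁻²] = kg⁻¹·m⁻²·s⁴·A²
  (693 s) / (694 mH):  [s] / [kg·m²·s⁻²·A⁻²] = kg⁻¹·m⁻²·s³·A²
kg⁻¹·m⁻²·s⁴·A² ≠ kg⁻¹·m⁻²·s³·A², so they cannot be added.

No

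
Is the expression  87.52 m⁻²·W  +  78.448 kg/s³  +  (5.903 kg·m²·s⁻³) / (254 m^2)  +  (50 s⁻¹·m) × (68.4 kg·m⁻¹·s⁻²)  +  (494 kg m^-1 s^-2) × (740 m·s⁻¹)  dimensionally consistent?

Yes

In SI base units:
  87.52 m⁻²·W:  W·m⁻² = J·s⁻¹·m⁻² = kg·s⁻³
  78.448 kg/s³:  kg·s⁻³
  (5.903 kg·m²·s⁻³) / (254 m^2):  [kg·m²·s⁻³] / [m²] = kg·s⁻³
  (50 s⁻¹·m) × (68.4 kg·m⁻¹·s⁻²):  [m·s⁻¹] · [kg·m⁻¹·s⁻²] = kg·s⁻³
  (494 kg m^-1 s^-2) × (740 m·s⁻¹):  [kg·m⁻¹·s⁻²] · [m·s⁻¹] = kg·s⁻³
Every term reduces to kg·s⁻³.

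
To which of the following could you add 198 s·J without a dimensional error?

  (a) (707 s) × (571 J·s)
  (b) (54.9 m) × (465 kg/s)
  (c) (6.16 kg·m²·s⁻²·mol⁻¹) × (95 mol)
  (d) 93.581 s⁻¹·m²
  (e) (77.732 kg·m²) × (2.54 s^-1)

(e)

Reference: J·s = N·m·s = kg·m²·s⁻¹.
Each option:
  (a) [s] · [kg·m²·s⁻¹] = kg·m²
  (b) [m] · [kg·s⁻¹] = kg·m·s⁻¹
  (c) [kg·m²·s⁻²·mol⁻¹] · [mol] = kg·m²·s⁻²
  (d) m²·s⁻¹
  (e) [kg·m²] · [s⁻¹] = kg·m²·s⁻¹  ← same
Only (e) matches kg·m²·s⁻¹.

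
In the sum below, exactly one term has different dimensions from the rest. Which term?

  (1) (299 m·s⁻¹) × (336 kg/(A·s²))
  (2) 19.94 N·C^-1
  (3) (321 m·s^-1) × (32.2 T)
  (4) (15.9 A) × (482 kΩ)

In SI base units:
  (1) [m·s⁻¹] · [kg·s⁻²·A⁻¹] = kg·m·s⁻³·A⁻¹
  (2) N·C⁻¹ = kg·m·s⁻²·(s·A)⁻¹ = kg·m·s⁻³·A⁻¹
  (3) [m·s⁻¹] · [kg·s⁻²·A⁻¹] = kg·m·s⁻³·A⁻¹
  (4) [A] · [kg·m²·s⁻³·A⁻²] = kg·m²·s⁻³·A⁻¹
All reduce to kg·m·s⁻³·A⁻¹ except (4), which is kg·m²·s⁻³·A⁻¹.

(4)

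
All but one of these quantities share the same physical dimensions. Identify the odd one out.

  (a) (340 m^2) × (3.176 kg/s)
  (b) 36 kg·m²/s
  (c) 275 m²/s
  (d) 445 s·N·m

(c)

In SI base units:
  (a) [m²] · [kg·s⁻¹] = kg·m²·s⁻¹
  (b) kg·m²·s⁻¹
  (c) m²·s⁻¹
  (d) N·m·s = kg·m·s⁻²·m·s = kg·m²·s⁻¹
All reduce to kg·m²·s⁻¹ except (c), which is m²·s⁻¹.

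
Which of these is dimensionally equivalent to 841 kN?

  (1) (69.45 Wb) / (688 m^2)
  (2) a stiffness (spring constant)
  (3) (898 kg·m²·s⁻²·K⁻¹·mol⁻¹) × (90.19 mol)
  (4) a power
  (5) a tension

(5)

Reference: N = kg·m·s⁻².
Each option:
  (1) [kg·m²·s⁻²·A⁻¹] / [m²] = kg·s⁻²·A⁻¹
  (2) [stiffness (spring constant)] = kg·s⁻²
  (3) [kg·m²·s⁻²·K⁻¹·mol⁻¹] · [mol] = kg·m²·s⁻²·K⁻¹
  (4) [power] = kg·m²·s⁻³
  (5) [tension] = kg·m·s⁻²  ← same
Only (5) matches kg·m·s⁻².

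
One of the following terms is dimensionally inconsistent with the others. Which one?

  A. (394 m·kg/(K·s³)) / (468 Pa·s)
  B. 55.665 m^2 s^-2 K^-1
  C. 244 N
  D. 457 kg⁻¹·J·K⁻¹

C.

Dimensions:
  A. [kg·m·s⁻³·K⁻¹] / [kg·m⁻¹·s⁻¹] = m²·s⁻²·K⁻¹
  B. m²·s⁻²·K⁻¹
  C. N = kg·m·s⁻²
  D. J·kg⁻¹·K⁻¹ = N·m·kg⁻¹·K⁻¹ = m²·s⁻²·K⁻¹
All reduce to m²·s⁻²·K⁻¹ except C., which is kg·m·s⁻².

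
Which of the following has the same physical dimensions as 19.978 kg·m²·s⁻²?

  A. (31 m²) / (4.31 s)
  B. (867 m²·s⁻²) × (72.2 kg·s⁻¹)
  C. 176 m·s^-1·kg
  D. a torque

Reference: kg·m²·s⁻².
Each option:
  A. [m²] / [s] = m²·s⁻¹
  B. [m²·s⁻²] · [kg·s⁻¹] = kg·m²·s⁻³
  C. kg·m·s⁻¹
  D. [torque] = kg·m²·s⁻²  ← same
Only D. matches kg·m²·s⁻².

D.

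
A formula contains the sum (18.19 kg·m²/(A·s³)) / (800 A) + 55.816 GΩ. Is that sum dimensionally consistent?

Work out the base dimensions of each:
  (18.19 kg·m²/(A·s³)) / (800 A):  [kg·m²·s⁻³·A⁻¹] / [A] = kg·m²·s⁻³·A⁻²
  55.816 GΩ:  Ω = V·A⁻¹ = kg·m²·s⁻³·A⁻²
Both are kg·m²·s⁻³·A⁻², so they have the same dimensions and can be added.

Yes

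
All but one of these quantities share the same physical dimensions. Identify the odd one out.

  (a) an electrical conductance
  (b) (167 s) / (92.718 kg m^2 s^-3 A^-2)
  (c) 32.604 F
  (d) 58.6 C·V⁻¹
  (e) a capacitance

(a)

Reduce each to base SI dimensions:
  (a) [electrical conductance] = kg⁻¹·m⁻²·s³·A²
  (b) [s] / [kg·m²·s⁻³·A⁻²] = kg⁻¹·m⁻²·s⁴·A²
  (c) F = C·V⁻¹ = kg⁻¹·m⁻²·s⁴·A²
  (d) C·V⁻¹ = s·A·(J·C⁻¹)⁻¹ = kg⁻¹·m⁻²·s⁴·A²
  (e) [capacitance] = kg⁻¹·m⁻²·s⁴·A²
All reduce to kg⁻¹·m⁻²·s⁴·A² except (a), which is kg⁻¹·m⁻²·s³·A².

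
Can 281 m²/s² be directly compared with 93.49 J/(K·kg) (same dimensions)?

No

In SI base units:
  281 m²/s²:  m²·s⁻²
  93.49 J/(K·kg):  J·kg⁻¹·K⁻¹ = N·m·kg⁻¹·K⁻¹ = m²·s⁻²·K⁻¹
m²·s⁻² ≠ m²·s⁻²·K⁻¹, so they cannot be added.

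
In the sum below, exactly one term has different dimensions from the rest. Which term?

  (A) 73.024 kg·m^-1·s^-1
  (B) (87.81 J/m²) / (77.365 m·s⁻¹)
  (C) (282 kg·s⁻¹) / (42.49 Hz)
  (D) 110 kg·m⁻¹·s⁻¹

(C)

Work out the base dimensions of each:
  (A) kg·m⁻¹·s⁻¹
  (B) [kg·s⁻²] / [m·s⁻¹] = kg·m⁻¹·s⁻¹
  (C) [kg·s⁻¹] / [s⁻¹] = kg
  (D) kg·m⁻¹·s⁻¹
All reduce to kg·m⁻¹·s⁻¹ except (C), which is kg.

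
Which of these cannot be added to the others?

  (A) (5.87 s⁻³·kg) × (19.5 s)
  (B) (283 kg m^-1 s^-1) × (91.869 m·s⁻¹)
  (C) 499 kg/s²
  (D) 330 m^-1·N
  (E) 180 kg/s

(E)

Work out the base dimensions of each:
  (A) [kg·s⁻³] · [s] = kg·s⁻²
  (B) [kg·m⁻¹·s⁻¹] · [m·s⁻¹] = kg·s⁻²
  (C) kg·s⁻²
  (D) N·m⁻¹ = kg·m·s⁻²·m⁻¹ = kg·s⁻²
  (E) kg·s⁻¹
All reduce to kg·s⁻² except (E), which is kg·s⁻¹.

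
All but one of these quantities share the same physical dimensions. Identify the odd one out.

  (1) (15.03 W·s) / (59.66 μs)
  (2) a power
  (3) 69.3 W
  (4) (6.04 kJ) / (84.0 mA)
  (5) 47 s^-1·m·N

In SI base units:
  (1) [kg·m²·s⁻²] / [s] = kg·m²·s⁻³
  (2) [power] = kg·m²·s⁻³
  (3) W = J·s⁻¹ = kg·m²·s⁻³
  (4) [kg·m²·s⁻²] / [A] = kg·m²·s⁻²·A⁻¹
  (5) N·m·s⁻¹ = kg·m·s⁻²·m·s⁻¹ = kg·m²·s⁻³
All reduce to kg·m²·s⁻³ except (4), which is kg·m²·s⁻²·A⁻¹.

(4)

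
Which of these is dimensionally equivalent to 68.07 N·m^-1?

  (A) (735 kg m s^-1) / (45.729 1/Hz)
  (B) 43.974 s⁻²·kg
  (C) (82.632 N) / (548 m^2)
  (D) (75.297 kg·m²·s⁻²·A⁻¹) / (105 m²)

(B)

Reference: N·m⁻¹ = kg·m·s⁻²·m⁻¹ = kg·s⁻².
Each option:
  (A) [kg·m·s⁻¹] / [s] = kg·m·s⁻²
  (B) kg·s⁻²  ← same
  (C) [kg·m·s⁻²] / [m²] = kg·m⁻¹·s⁻²
  (D) [kg·m²·s⁻²·A⁻¹] / [m²] = kg·s⁻²·A⁻¹
Only (B) matches kg·s⁻².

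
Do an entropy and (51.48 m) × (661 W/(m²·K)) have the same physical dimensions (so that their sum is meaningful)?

No

Dimensions:
  an entropy:  [entropy] = kg·m²·s⁻²·K⁻¹
  (51.48 m) × (661 W/(m²·K)):  [m] · [kg·s⁻³·K⁻¹] = kg·m·s⁻³·K⁻¹
kg·m²·s⁻²·K⁻¹ ≠ kg·m·s⁻³·K⁻¹, so they cannot be added.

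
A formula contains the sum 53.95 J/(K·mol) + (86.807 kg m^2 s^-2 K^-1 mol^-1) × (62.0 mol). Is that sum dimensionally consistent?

Work out the base dimensions of each:
  53.95 J/(K·mol):  J·mol⁻¹·K⁻¹ = N·m·mol⁻¹·K⁻¹ = kg·m²·s⁻²·K⁻¹·mol⁻¹
  (86.807 kg m^2 s^-2 K^-1 mol^-1) × (62.0 mol):  [kg·m²·s⁻²·K⁻¹·mol⁻¹] · [mol] = kg·m²·s⁻²·K⁻¹
kg·m²·s⁻²·K⁻¹·mol⁻¹ ≠ kg·m²·s⁻²·K⁻¹, so they cannot be added.

No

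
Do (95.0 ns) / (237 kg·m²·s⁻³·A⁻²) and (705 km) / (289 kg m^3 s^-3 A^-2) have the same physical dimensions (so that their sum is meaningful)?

Reduce each to base SI dimensions:
  (95.0 ns) / (237 kg·m²·s⁻³·A⁻²):  [s] / [kg·m²·s⁻³·A⁻²] = kg⁻¹·m⁻²·s⁴·A²
  (705 km) / (289 kg m^3 s^-3 A^-2):  [m] / [kg·m³·s⁻³·A⁻²] = kg⁻¹·m⁻²·s³·A²
kg⁻¹·m⁻²·s⁴·A² ≠ kg⁻¹·m⁻²·s³·A², so they cannot be added.

No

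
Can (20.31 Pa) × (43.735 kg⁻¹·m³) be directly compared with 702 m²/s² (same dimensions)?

Expand each in SI base units:
  (20.31 Pa) × (43.735 kg⁻¹·m³):  [kg·m⁻¹·s⁻²] · [kg⁻¹·m³] = m²·s⁻²
  702 m²/s²:  m²·s⁻²
Both are m²·s⁻², so they have the same dimensions and can be added.

Yes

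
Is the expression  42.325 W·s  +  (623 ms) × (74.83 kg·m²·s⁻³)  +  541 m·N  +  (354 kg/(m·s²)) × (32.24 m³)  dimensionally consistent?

Dimensions:
  42.325 W·s:  W·s = J·s⁻¹·s = kg·m²·s⁻²
  (623 ms) × (74.83 kg·m²·s⁻³):  [s] · [kg·m²·s⁻³] = kg·m²·s⁻²
  541 m·N:  N·m = kg·m·s⁻²·m = kg·m²·s⁻²
  (354 kg/(m·s²)) × (32.24 m³):  [kg·m⁻¹·s⁻²] · [m³] = kg·m²·s⁻²
Every term reduces to kg·m²·s⁻².

Yes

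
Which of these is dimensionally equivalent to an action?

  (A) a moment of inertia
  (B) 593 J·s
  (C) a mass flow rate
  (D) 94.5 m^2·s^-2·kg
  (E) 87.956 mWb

Reference: [action] = kg·m²·s⁻¹.
Each option:
  (A) [moment of inertia] = kg·m²
  (B) J·s = N·m·s = kg·m²·s⁻¹  ← same
  (C) [mass flow rate] = kg·s⁻¹
  (D) kg·m²·s⁻²
  (E) Wb = V·s = kg·m²·s⁻²·A⁻¹
Only (B) matches kg·m²·s⁻¹.

(B)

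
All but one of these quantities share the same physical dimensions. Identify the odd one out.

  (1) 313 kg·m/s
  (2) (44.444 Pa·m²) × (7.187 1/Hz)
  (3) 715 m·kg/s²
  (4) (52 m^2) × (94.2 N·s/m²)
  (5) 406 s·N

(3)

Dimensions:
  (1) kg·m·s⁻¹
  (2) [kg·m·s⁻²] · [s] = kg·m·s⁻¹
  (3) kg·m·s⁻²
  (4) [m²] · [kg·m⁻¹·s⁻¹] = kg·m·s⁻¹
  (5) N·s = kg·m·s⁻²·s = kg·m·s⁻¹
All reduce to kg·m·s⁻¹ except (3), which is kg·m·s⁻².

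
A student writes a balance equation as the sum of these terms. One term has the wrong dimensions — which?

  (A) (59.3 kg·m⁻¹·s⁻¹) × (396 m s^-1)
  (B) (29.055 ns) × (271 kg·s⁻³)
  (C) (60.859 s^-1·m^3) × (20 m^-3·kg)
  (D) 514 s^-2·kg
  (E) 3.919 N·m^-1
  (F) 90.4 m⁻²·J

(C)

Expand each in SI base units:
  (A) [kg·m⁻¹·s⁻¹] · [m·s⁻¹] = kg·s⁻²
  (B) [s] · [kg·s⁻³] = kg·s⁻²
  (C) [m³·s⁻¹] · [kg·m⁻³] = kg·s⁻¹
  (D) kg·s⁻²
  (E) N·m⁻¹ = kg·m·s⁻²·m⁻¹ = kg·s⁻²
  (F) J·m⁻² = N·m·m⁻² = kg·s⁻²
All reduce to kg·s⁻² except (C), which is kg·s⁻¹.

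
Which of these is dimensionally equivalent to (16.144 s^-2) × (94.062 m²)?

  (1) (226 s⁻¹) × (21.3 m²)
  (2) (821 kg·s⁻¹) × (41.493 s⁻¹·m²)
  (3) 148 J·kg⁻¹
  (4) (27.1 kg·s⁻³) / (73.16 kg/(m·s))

(3)

Reference: [s⁻²] · [m²] = m²·s⁻².
Each option:
  (1) [s⁻¹] · [m²] = m²·s⁻¹
  (2) [kg·s⁻¹] · [m²·s⁻¹] = kg·m²·s⁻²
  (3) J·kg⁻¹ = N·m·kg⁻¹ = m²·s⁻²  ← same
  (4) [kg·s⁻³] / [kg·m⁻¹·s⁻¹] = m·s⁻²
Only (3) matches m²·s⁻².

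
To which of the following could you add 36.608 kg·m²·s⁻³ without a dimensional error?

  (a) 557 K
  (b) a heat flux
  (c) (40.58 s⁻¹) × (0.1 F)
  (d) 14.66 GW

Reference: kg·m²·s⁻³.
Each option:
  (a) K
  (b) [heat flux] = kg·s⁻³
  (c) [s⁻¹] · [kg⁻¹·m⁻²·s⁴·A²] = kg⁻¹·m⁻²·s³·A²
  (d) W = J·s⁻¹ = kg·m²·s⁻³  ← same
Only (d) matches kg·m²·s⁻³.

(d)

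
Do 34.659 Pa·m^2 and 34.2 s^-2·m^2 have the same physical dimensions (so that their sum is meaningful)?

No

Dimensions:
  34.659 Pa·m^2:  Pa·m² = N·m⁻²·m² = kg·m·s⁻²
  34.2 s^-2·m^2:  m²·s⁻²
kg·m·s⁻² ≠ m²·s⁻², so they cannot be added.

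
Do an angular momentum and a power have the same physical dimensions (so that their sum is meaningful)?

No

Dimensions:
  an angular momentum:  [angular momentum] = kg·m²·s⁻¹
  a power:  [power] = kg·m²·s⁻³
kg·m²·s⁻¹ ≠ kg·m²·s⁻³, so they cannot be added.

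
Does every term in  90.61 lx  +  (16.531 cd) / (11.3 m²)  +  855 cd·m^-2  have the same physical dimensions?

Expand each in SI base units:
  90.61 lx:  lx = lm·m⁻² = m⁻²·cd
  (16.531 cd) / (11.3 m²):  [cd] / [m²] = m⁻²·cd
  855 cd·m^-2:  cd·m⁻² = m⁻²·cd
Every term reduces to m⁻²·cd.

Yes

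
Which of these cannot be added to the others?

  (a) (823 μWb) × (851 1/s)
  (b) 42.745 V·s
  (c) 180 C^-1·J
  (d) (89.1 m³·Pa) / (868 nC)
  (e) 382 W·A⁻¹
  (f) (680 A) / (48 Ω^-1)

Expand each in SI base units:
  (a) [kg·m²·s⁻²·A⁻¹] · [s⁻¹] = kg·m²·s⁻³·A⁻¹
  (b) V·s = J·C⁻¹·s = kg·m²·s⁻²·A⁻¹
  (c) J·C⁻¹ = N·m·(s·A)⁻¹ = kg·m²·s⁻³·A⁻¹
  (d) [kg·m²·s⁻²] / [s·A] = kg·m²·s⁻³·A⁻¹
  (e) W·A⁻¹ = J·s⁻¹·A⁻¹ = kg·m²·s⁻³·A⁻¹
  (f) [A] / [kg⁻¹·m⁻²·s³·A²] = kg·m²·s⁻³·A⁻¹
All reduce to kg·m²·s⁻³·A⁻¹ except (b), which is kg·m²·s⁻²·A⁻¹.

(b)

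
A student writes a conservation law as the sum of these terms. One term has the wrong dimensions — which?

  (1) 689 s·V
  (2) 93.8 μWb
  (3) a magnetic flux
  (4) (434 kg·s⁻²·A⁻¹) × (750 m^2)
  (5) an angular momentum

Expand each in SI base units:
  (1) V·s = J·C⁻¹·s = kg·m²·s⁻²·A⁻¹
  (2) Wb = V·s = kg·m²·s⁻²·A⁻¹
  (3) [magnetic flux] = kg·m²·s⁻²·A⁻¹
  (4) [kg·s⁻²·A⁻¹] · [m²] = kg·m²·s⁻²·A⁻¹
  (5) [angular momentum] = kg·m²·s⁻¹
All reduce to kg·m²·s⁻²·A⁻¹ except (5), which is kg·m²·s⁻¹.

(5)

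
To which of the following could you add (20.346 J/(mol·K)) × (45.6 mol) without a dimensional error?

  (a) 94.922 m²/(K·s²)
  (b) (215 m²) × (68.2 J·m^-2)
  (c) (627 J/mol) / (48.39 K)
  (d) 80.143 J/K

Reference: [kg·m²·s⁻²·K⁻¹·mol⁻¹] · [mol] = kg·m²·s⁻²·K⁻¹.
Each option:
  (a) m²·s⁻²·K⁻¹
  (b) [m²] · [kg·s⁻²] = kg·m²·s⁻²
  (c) [kg·m²·s⁻²·mol⁻¹] / [K] = kg·m²·s⁻²·K⁻¹·mol⁻¹
  (d) J·K⁻¹ = N·m·K⁻¹ = kg·m²·s⁻²·K⁻¹  ← same
Only (d) matches kg·m²·s⁻²·K⁻¹.

(d)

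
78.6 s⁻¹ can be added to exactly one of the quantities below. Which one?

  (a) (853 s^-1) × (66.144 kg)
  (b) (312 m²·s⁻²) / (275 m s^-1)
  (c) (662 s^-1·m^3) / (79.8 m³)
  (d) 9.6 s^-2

Reference: s⁻¹.
Each option:
  (a) [s⁻¹] · [kg] = kg·s⁻¹
  (b) [m²·s⁻²] / [m·s⁻¹] = m·s⁻¹
  (c) [m³·s⁻¹] / [m³] = s⁻¹  ← same
  (d) s⁻²
Only (c) matches s⁻¹.

(c)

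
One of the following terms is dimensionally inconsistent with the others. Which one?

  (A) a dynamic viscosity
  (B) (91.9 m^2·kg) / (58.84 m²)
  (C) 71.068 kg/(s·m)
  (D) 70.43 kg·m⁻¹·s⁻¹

(B)

Expand each in SI base units:
  (A) [dynamic viscosity] = kg·m⁻¹·s⁻¹
  (B) [kg·m²] / [m²] = kg
  (C) kg·m⁻¹·s⁻¹
  (D) kg·m⁻¹·s⁻¹
All reduce to kg·m⁻¹·s⁻¹ except (B), which is kg.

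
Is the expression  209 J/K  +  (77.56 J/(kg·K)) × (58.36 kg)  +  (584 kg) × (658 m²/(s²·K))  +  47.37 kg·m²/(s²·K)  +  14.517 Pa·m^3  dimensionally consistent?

Expand each in SI base units:
  209 J/K:  J·K⁻¹ = N·m·K⁻¹ = kg·m²·s⁻²·K⁻¹
  (77.56 J/(kg·K)) × (58.36 kg):  [m²·s⁻²·K⁻¹] · [kg] = kg·m²·s⁻²·K⁻¹
  (584 kg) × (658 m²/(s²·K)):  [kg] · [m²·s⁻²·K⁻¹] = kg·m²·s⁻²·K⁻¹
  47.37 kg·m²/(s²·K):  kg·m²·s⁻²·K⁻¹
  14.517 Pa·m^3:  Pa·m³ = N·m⁻²·m³ = kg·m²·s⁻²
The terms do not share a single dimension (kg·m²·s⁻² vs kg·m²·s⁻²·K⁻¹).

No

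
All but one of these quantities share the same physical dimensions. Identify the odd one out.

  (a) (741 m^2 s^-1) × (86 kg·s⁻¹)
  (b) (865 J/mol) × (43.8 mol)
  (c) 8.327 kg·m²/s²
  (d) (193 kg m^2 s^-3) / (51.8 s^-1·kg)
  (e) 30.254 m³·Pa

(d)

In SI base units:
  (a) [m²·s⁻¹] · [kg·s⁻¹] = kg·m²·s⁻²
  (b) [kg·m²·s⁻²·mol⁻¹] · [mol] = kg·m²·s⁻²
  (c) kg·m²·s⁻²
  (d) [kg·m²·s⁻³] / [kg·s⁻¹] = m²·s⁻²
  (e) Pa·m³ = N·m⁻²·m³ = kg·m²·s⁻²
All reduce to kg·m²·s⁻² except (d), which is m²·s⁻².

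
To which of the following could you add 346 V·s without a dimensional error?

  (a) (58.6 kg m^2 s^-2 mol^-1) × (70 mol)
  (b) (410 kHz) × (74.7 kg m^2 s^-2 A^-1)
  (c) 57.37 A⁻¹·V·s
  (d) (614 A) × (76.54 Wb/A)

(d)

Reference: V·s = J·C⁻¹·s = kg·m²·s⁻²·A⁻¹.
Each option:
  (a) [kg·m²·s⁻²·mol⁻¹] · [mol] = kg·m²·s⁻²
  (b) [s⁻¹] · [kg·m²·s⁻²·A⁻¹] = kg·m²·s⁻³·A⁻¹
  (c) V·s·A⁻¹ = J·C⁻¹·s·A⁻¹ = kg·m²·s⁻²·A⁻²
  (d) [A] · [kg·m²·s⁻²·A⁻²] = kg·m²·s⁻²·A⁻¹  ← same
Only (d) matches kg·m²·s⁻²·A⁻¹.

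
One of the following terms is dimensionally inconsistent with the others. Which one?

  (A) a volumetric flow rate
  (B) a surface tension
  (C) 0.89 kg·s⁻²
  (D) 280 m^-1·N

(A)

Reduce each to base SI dimensions:
  (A) [volumetric flow rate] = m³·s⁻¹
  (B) [surface tension] = kg·s⁻²
  (C) kg·s⁻²
  (D) N·m⁻¹ = kg·m·s⁻²·m⁻¹ = kg·s⁻²
All reduce to kg·s⁻² except (A), which is m³·s⁻¹.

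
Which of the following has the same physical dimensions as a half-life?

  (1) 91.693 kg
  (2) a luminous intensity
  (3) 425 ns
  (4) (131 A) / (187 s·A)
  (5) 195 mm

Reference: [half-life] = s.
Each option:
  (1) kg
  (2) [luminous intensity] = cd
  (3) s  ← same
  (4) [A] / [s·A] = s⁻¹
  (5) m
Only (3) matches s.

(3)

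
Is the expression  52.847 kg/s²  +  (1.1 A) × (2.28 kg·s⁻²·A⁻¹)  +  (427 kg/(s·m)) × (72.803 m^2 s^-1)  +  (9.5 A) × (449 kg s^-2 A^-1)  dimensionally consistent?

Expand each in SI base units:
  52.847 kg/s²:  kg·s⁻²
  (1.1 A) × (2.28 kg·s⁻²·A⁻¹):  [A] · [kg·s⁻²·A⁻¹] = kg·s⁻²
  (427 kg/(s·m)) × (72.803 m^2 s^-1):  [kg·m⁻¹·s⁻¹] · [m²·s⁻¹] = kg·m·s⁻²
  (9.5 A) × (449 kg s^-2 A^-1):  [A] · [kg·s⁻²·A⁻¹] = kg·s⁻²
The terms do not share a single dimension (kg·m·s⁻² vs kg·s⁻²).

No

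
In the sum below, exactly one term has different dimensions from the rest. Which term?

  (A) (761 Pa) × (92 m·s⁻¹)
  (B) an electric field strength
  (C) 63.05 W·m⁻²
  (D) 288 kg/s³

In SI base units:
  (A) [kg·m⁻¹·s⁻²] · [m·s⁻¹] = kg·s⁻³
  (B) [electric field strength] = kg·m·s⁻³·A⁻¹
  (C) W·m⁻² = J·s⁻¹·m⁻² = kg·s⁻³
  (D) kg·s⁻³
All reduce to kg·s⁻³ except (B), which is kg·m·s⁻³·A⁻¹.

(B)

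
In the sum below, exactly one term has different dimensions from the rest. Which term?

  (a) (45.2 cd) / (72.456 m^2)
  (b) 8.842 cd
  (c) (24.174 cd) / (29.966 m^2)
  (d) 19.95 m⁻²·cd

(b)

In SI base units:
  (a) [cd] / [m²] = m⁻²·cd
  (b) cd
  (c) [cd] / [m²] = m⁻²·cd
  (d) cd·m⁻² = m⁻²·cd
All reduce to m⁻²·cd except (b), which is cd.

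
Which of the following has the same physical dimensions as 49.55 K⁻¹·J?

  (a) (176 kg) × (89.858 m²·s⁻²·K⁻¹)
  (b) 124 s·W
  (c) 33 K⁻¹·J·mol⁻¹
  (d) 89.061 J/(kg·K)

Reference: J·K⁻¹ = N·m·K⁻¹ = kg·m²·s⁻²·K⁻¹.
Each option:
  (a) [kg] · [m²·s⁻²·K⁻¹] = kg·m²·s⁻²·K⁻¹  ← same
  (b) W·s = J·s⁻¹·s = kg·m²·s⁻²
  (c) J·mol⁻¹·K⁻¹ = N·m·mol⁻¹·K⁻¹ = kg·m²·s⁻²·K⁻¹·mol⁻¹
  (d) J·kg⁻¹·K⁻¹ = N·m·kg⁻¹·K⁻¹ = m²·s⁻²·K⁻¹
Only (a) matches kg·m²·s⁻²·K⁻¹.

(a)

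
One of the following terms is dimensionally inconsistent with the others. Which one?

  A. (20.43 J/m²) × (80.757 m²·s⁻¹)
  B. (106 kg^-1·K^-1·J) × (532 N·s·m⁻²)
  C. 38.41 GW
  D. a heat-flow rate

In SI base units:
  A. [kg·s⁻²] · [m²·s⁻¹] = kg·m²·s⁻³
  B. [m²·s⁻²·K⁻¹] · [kg·m⁻¹·s⁻¹] = kg·m·s⁻³·K⁻¹
  C. W = J·s⁻¹ = kg·m²·s⁻³
  D. [heat-flow rate] = kg·m²·s⁻³
All reduce to kg·m²·s⁻³ except B., which is kg·m·s⁻³·K⁻¹.

B.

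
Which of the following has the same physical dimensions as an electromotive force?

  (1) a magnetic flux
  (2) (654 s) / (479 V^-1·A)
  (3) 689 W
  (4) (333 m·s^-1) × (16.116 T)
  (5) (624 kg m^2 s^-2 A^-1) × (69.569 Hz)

Reference: [electromotive force] = kg·m²·s⁻³·A⁻¹.
Each option:
  (1) [magnetic flux] = kg·m²·s⁻²·A⁻¹
  (2) [s] / [kg⁻¹·m⁻²·s³·A²] = kg·m²·s⁻²·A⁻²
  (3) W = J·s⁻¹ = kg·m²·s⁻³
  (4) [m·s⁻¹] · [kg·s⁻²·A⁻¹] = kg·m·s⁻³·A⁻¹
  (5) [kg·m²·s⁻²·A⁻¹] · [s⁻¹] = kg·m²·s⁻³·A⁻¹  ← same
Only (5) matches kg·m²·s⁻³·A⁻¹.

(5)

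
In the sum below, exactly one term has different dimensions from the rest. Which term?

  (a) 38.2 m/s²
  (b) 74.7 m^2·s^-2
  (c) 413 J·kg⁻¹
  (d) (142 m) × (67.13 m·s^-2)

Reduce each to base SI dimensions:
  (a) m·s⁻²
  (b) m²·s⁻²
  (c) J·kg⁻¹ = N·m·kg⁻¹ = m²·s⁻²
  (d) [m] · [m·s⁻²] = m²·s⁻²
All reduce to m²·s⁻² except (a), which is m·s⁻².

(a)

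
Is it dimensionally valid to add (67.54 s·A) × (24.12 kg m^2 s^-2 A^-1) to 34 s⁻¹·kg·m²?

Expand each in SI base units:
  (67.54 s·A) × (24.12 kg m^2 s^-2 A^-1):  [s·A] · [kg·m²·s⁻²·A⁻¹] = kg·m²·s⁻¹
  34 s⁻¹·kg·m²:  kg·m²·s⁻¹
Both are kg·m²·s⁻¹, so they have the same dimensions and can be added.

Yes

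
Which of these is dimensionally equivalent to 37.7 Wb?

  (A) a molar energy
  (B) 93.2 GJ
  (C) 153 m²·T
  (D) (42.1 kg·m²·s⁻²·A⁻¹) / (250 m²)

Reference: Wb = V·s = kg·m²·s⁻²·A⁻¹.
Each option:
  (A) [molar energy] = kg·m²·s⁻²·mol⁻¹
  (B) J = N·m = kg·m²·s⁻²
  (C) T·m² = Wb·m⁻²·m² = kg·m²·s⁻²·A⁻¹  ← same
  (D) [kg·m²·s⁻²·A⁻¹] / [m²] = kg·s⁻²·A⁻¹
Only (C) matches kg·m²·s⁻²·A⁻¹.

(C)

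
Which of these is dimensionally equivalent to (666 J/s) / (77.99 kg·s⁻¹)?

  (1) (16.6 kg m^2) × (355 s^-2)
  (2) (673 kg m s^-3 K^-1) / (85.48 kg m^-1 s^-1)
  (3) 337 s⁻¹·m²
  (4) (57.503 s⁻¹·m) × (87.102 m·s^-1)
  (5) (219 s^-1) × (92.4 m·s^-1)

Reference: [kg·m²·s⁻³] / [kg·s⁻¹] = m²·s⁻².
Each option:
  (1) [kg·m²] · [s⁻²] = kg·m²·s⁻²
  (2) [kg·m·s⁻³·K⁻¹] / [kg·m⁻¹·s⁻¹] = m²·s⁻²·K⁻¹
  (3) m²·s⁻¹
  (4) [m·s⁻¹] · [m·s⁻¹] = m²·s⁻²  ← same
  (5) [s⁻¹] · [m·s⁻¹] = m·s⁻²
Only (4) matches m²·s⁻².

(4)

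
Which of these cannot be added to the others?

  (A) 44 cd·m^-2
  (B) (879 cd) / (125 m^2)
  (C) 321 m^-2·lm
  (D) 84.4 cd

(D)

Work out the base dimensions of each:
  (A) cd·m⁻² = m⁻²·cd
  (B) [cd] / [m²] = m⁻²·cd
  (C) lm·m⁻² = cd·m⁻² = m⁻²·cd
  (D) cd
All reduce to m⁻²·cd except (D), which is cd.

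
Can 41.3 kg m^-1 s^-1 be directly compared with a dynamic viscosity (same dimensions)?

Yes

Reduce each to base SI dimensions:
  41.3 kg m^-1 s^-1:  kg·m⁻¹·s⁻¹
  a dynamic viscosity:  [dynamic viscosity] = kg·m⁻¹·s⁻¹
Both are kg·m⁻¹·s⁻¹, so they have the same dimensions and can be added.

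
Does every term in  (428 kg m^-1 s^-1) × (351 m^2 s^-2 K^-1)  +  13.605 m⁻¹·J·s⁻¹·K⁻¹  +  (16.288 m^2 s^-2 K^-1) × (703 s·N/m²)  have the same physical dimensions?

Yes

In SI base units:
  (428 kg m^-1 s^-1) × (351 m^2 s^-2 K^-1):  [kg·m⁻¹·s⁻¹] · [m²·s⁻²·K⁻¹] = kg·m·s⁻³·K⁻¹
  13.605 m⁻¹·J·s⁻¹·K⁻¹:  J·s⁻¹·m⁻¹·K⁻¹ = N·m·s⁻¹·m⁻¹·K⁻¹ = kg·m·s⁻³·K⁻¹
  (16.288 m^2 s^-2 K^-1) × (703 s·N/m²):  [m²·s⁻²·K⁻¹] · [kg·m⁻¹·s⁻¹] = kg·m·s⁻³·K⁻¹
Every term reduces to kg·m·s⁻³·K⁻¹.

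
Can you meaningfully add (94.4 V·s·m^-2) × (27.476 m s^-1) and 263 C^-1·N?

In SI base units:
  (94.4 V·s·m^-2) × (27.476 m s^-1):  [kg·s⁻²·A⁻¹] · [m·s⁻¹] = kg·m·s⁻³·A⁻¹
  263 C^-1·N:  N·C⁻¹ = kg·m·s⁻²·(s·A)⁻¹ = kg·m·s⁻³·A⁻¹
Both are kg·m·s⁻³·A⁻¹, so they have the same dimensions and can be added.

Yes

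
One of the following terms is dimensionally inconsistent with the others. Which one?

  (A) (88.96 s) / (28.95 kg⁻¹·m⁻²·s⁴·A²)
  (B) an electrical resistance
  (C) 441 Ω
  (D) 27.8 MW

In SI base units:
  (A) [s] / [kg⁻¹·m⁻²·s⁴·A²] = kg·m²·s⁻³·A⁻²
  (B) [electrical resistance] = kg·m²·s⁻³·A⁻²
  (C) Ω = V·A⁻¹ = kg·m²·s⁻³·A⁻²
  (D) W = J·s⁻¹ = kg·m²·s⁻³
All reduce to kg·m²·s⁻³·A⁻² except (D), which is kg·m²·s⁻³.

(D)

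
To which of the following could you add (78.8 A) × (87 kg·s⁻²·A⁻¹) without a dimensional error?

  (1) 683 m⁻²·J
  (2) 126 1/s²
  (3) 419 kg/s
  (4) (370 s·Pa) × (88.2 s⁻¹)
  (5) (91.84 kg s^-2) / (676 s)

Reference: [A] · [kg·s⁻²·A⁻¹] = kg·s⁻².
Each option:
  (1) J·m⁻² = N·m·m⁻² = kg·s⁻²  ← same
  (2) s⁻²
  (3) kg·s⁻¹
  (4) [kg·m⁻¹·s⁻¹] · [s⁻¹] = kg·m⁻¹·s⁻²
  (5) [kg·s⁻²] / [s] = kg·s⁻³
Only (1) matches kg·s⁻².

(1)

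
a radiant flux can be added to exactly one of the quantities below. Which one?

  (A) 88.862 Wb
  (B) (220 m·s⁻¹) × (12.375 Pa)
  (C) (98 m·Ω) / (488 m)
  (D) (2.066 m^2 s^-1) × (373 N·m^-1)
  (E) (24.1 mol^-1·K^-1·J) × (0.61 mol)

Reference: [radiant flux] = kg·m²·s⁻³.
Each option:
  (A) Wb = V·s = kg·m²·s⁻²·A⁻¹
  (B) [m·s⁻¹] · [kg·m⁻¹·s⁻²] = kg·s⁻³
  (C) [kg·m³·s⁻³·A⁻²] / [m] = kg·m²·s⁻³·A⁻²
  (D) [m²·s⁻¹] · [kg·s⁻²] = kg·m²·s⁻³  ← same
  (E) [kg·m²·s⁻²·K⁻¹·mol⁻¹] · [mol] = kg·m²·s⁻²·K⁻¹
Only (D) matches kg·m²·s⁻³.

(D)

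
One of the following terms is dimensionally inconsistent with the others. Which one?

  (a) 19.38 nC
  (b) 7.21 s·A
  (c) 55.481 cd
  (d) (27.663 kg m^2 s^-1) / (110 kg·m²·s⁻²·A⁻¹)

(c)

Dimensions:
  (a) C = s·A
  (b) s·A
  (c) cd
  (d) [kg·m²·s⁻¹] / [kg·m²·s⁻²·A⁻¹] = s·A
All reduce to s·A except (c), which is cd.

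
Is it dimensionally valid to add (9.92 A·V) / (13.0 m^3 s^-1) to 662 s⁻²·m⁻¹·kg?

In SI base units:
  (9.92 A·V) / (13.0 m^3 s^-1):  [kg·m²·s⁻³] / [m³·s⁻¹] = kg·m⁻¹·s⁻²
  662 s⁻²·m⁻¹·kg:  kg·m⁻¹·s⁻²
Both are kg·m⁻¹·s⁻², so they have the same dimensions and can be added.

Yes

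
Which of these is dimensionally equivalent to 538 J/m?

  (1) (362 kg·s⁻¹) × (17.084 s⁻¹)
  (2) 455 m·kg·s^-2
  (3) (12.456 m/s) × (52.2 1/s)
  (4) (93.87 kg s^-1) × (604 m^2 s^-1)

(2)

Reference: J·m⁻¹ = N·m·m⁻¹ = kg·m·s⁻².
Each option:
  (1) [kg·s⁻¹] · [s⁻¹] = kg·s⁻²
  (2) kg·m·s⁻²  ← same
  (3) [m·s⁻¹] · [s⁻¹] = m·s⁻²
  (4) [kg·s⁻¹] · [m²·s⁻¹] = kg·m²·s⁻²
Only (2) matches kg·m·s⁻².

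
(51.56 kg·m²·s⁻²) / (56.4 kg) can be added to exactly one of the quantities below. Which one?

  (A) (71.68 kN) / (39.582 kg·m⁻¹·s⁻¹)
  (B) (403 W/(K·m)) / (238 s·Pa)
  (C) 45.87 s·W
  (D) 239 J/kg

Reference: [kg·m²·s⁻²] / [kg] = m²·s⁻².
Each option:
  (A) [kg·m·s⁻²] / [kg·m⁻¹·s⁻¹] = m²·s⁻¹
  (B) [kg·m·s⁻³·K⁻¹] / [kg·m⁻¹·s⁻¹] = m²·s⁻²·K⁻¹
  (C) W·s = J·s⁻¹·s = kg·m²·s⁻²
  (D) J·kg⁻¹ = N·m·kg⁻¹ = m²·s⁻²  ← same
Only (D) matches m²·s⁻².

(D)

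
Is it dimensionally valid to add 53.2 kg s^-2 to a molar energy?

No

In SI base units:
  53.2 kg s^-2:  kg·s⁻²
  a molar energy:  [molar energy] = kg·m²·s⁻²·mol⁻¹
kg·s⁻² ≠ kg·m²·s⁻²·mol⁻¹, so they cannot be added.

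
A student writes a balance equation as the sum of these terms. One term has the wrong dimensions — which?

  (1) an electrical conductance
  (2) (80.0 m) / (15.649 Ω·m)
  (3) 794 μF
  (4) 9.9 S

Reduce each to base SI dimensions:
  (1) [electrical conductance] = kg⁻¹·m⁻²·s³·A²
  (2) [m] / [kg·m³·s⁻³·A⁻²] = kg⁻¹·m⁻²·s³·A²
  (3) F = C·V⁻¹ = kg⁻¹·m⁻²·s⁴·A²
  (4) S = Ω⁻¹ = kg⁻¹·m⁻²·s³·A²
All reduce to kg⁻¹·m⁻²·s³·A² except (3), which is kg⁻¹·m⁻²·s⁴·A².

(3)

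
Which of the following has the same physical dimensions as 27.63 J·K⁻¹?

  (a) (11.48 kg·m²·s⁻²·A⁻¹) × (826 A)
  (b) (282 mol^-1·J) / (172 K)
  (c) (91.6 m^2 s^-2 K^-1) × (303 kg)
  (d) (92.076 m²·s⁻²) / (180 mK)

Reference: J·K⁻¹ = N·m·K⁻¹ = kg·m²·s⁻²·K⁻¹.
Each option:
  (a) [kg·m²·s⁻²·A⁻¹] · [A] = kg·m²·s⁻²
  (b) [kg·m²·s⁻²·mol⁻¹] / [K] = kg·m²·s⁻²·K⁻¹·mol⁻¹
  (c) [m²·s⁻²·K⁻¹] · [kg] = kg·m²·s⁻²·K⁻¹  ← same
  (d) [m²·s⁻²] / [K] = m²·s⁻²·K⁻¹
Only (c) matches kg·m²·s⁻²·K⁻¹.

(c)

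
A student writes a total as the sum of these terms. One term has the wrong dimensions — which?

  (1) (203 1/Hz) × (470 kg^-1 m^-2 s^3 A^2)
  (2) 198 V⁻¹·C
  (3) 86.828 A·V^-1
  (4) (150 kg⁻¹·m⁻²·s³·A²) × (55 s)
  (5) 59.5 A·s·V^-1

Dimensions:
  (1) [s] · [kg⁻¹·m⁻²·s³·A²] = kg⁻¹·m⁻²·s⁴·A²
  (2) C·V⁻¹ = s·A·(J·C⁻¹)⁻¹ = kg⁻¹·m⁻²·s⁴·A²
  (3) A·V⁻¹ = A·(J·C⁻¹)⁻¹ = kg⁻¹·m⁻²·s³·A²
  (4) [kg⁻¹·m⁻²·s³·A²] · [s] = kg⁻¹·m⁻²·s⁴·A²
  (5) A·s·V⁻¹ = A·s·(J·C⁻¹)⁻¹ = kg⁻¹·m⁻²·s⁴·A²
All reduce to kg⁻¹·m⁻²·s⁴·A² except (3), which is kg⁻¹·m⁻²·s³·A².

(3)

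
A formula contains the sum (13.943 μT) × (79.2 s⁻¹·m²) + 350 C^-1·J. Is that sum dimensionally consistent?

Yes

Reduce each to base SI dimensions:
  (13.943 μT) × (79.2 s⁻¹·m²):  [kg·s⁻²·A⁻¹] · [m²·s⁻¹] = kg·m²·s⁻³·A⁻¹
  350 C^-1·J:  J·C⁻¹ = N·m·(s·A)⁻¹ = kg·m²·s⁻³·A⁻¹
Both are kg·m²·s⁻³·A⁻¹, so they have the same dimensions and can be added.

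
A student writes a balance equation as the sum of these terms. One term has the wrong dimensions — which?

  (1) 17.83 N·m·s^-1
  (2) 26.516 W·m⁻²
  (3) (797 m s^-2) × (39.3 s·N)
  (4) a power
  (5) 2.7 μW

Dimensions:
  (1) N·m·s⁻¹ = kg·m·s⁻²·m·s⁻¹ = kg·m²·s⁻³
  (2) W·m⁻² = J·s⁻¹·m⁻² = kg·s⁻³
  (3) [m·s⁻²] · [kg·m·s⁻¹] = kg·m²·s⁻³
  (4) [power] = kg·m²·s⁻³
  (5) W = J·s⁻¹ = kg·m²·s⁻³
All reduce to kg·m²·s⁻³ except (2), which is kg·s⁻³.

(2)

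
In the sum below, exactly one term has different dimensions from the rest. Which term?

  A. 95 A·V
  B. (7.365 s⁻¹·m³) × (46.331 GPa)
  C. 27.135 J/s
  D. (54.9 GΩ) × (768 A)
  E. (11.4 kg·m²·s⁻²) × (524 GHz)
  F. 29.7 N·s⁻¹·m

In SI base units:
  A. V·A = J·C⁻¹·A = kg·m²·s⁻³
  B. [m³·s⁻¹] · [kg·m⁻¹·s⁻²] = kg·m²·s⁻³
  C. J·s⁻¹ = N·m·s⁻¹ = kg·m²·s⁻³
  D. [kg·m²·s⁻³·A⁻²] · [A] = kg·m²·s⁻³·A⁻¹
  E. [kg·m²·s⁻²] · [s⁻¹] = kg·m²·s⁻³
  F. N·m·s⁻¹ = kg·m·s⁻²·m·s⁻¹ = kg·m²·s⁻³
All reduce to kg·m²·s⁻³ except D., which is kg·m²·s⁻³·A⁻¹.

D.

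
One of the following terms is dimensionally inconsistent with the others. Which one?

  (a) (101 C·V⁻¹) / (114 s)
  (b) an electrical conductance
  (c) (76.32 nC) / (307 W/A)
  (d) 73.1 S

(c)

In SI base units:
  (a) [kg⁻¹·m⁻²·s⁴·A²] / [s] = kg⁻¹·m⁻²·s³·A²
  (b) [electrical conductance] = kg⁻¹·m⁻²·s³·A²
  (c) [s·A] / [kg·m²·s⁻³·A⁻¹] = kg⁻¹·m⁻²·s⁴·A²
  (d) S = Ω⁻¹ = kg⁻¹·m⁻²·s³·A²
All reduce to kg⁻¹·m⁻²·s³·A² except (c), which is kg⁻¹·m⁻²·s⁴·A².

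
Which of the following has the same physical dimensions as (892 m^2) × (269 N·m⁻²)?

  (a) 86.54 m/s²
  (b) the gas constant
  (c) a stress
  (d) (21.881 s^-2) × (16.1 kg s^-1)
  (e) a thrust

Reference: [m²] · [kg·m⁻¹·s⁻²] = kg·m·s⁻².
Each option:
  (a) m·s⁻²
  (b) [gas constant] = kg·m²·s⁻²·K⁻¹·mol⁻¹
  (c) [stress] = kg·m⁻¹·s⁻²
  (d) [s⁻²] · [kg·s⁻¹] = kg·s⁻³
  (e) [thrust] = kg·m·s⁻²  ← same
Only (e) matches kg·m·s⁻².

(e)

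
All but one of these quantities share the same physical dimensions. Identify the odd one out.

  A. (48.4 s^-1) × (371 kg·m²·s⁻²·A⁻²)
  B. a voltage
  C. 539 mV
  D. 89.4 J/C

A.

Work out the base dimensions of each:
  A. [s⁻¹] · [kg·m²·s⁻²·A⁻²] = kg·m²·s⁻³·A⁻²
  B. [voltage] = kg·m²·s⁻³·A⁻¹
  C. V = J·C⁻¹ = kg·m²·s⁻³·A⁻¹
  D. J·C⁻¹ = N·m·(s·A)⁻¹ = kg·m²·s⁻³·A⁻¹
All reduce to kg·m²·s⁻³·A⁻¹ except A., which is kg·m²·s⁻³·A⁻².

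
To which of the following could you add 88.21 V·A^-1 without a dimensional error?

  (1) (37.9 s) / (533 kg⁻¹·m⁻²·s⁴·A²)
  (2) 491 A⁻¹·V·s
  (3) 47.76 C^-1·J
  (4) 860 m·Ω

Reference: V·A⁻¹ = J·C⁻¹·A⁻¹ = kg·m²·s⁻³·A⁻².
Each option:
  (1) [s] / [kg⁻¹·m⁻²·s⁴·A²] = kg·m²·s⁻³·A⁻²  ← same
  (2) V·s·A⁻¹ = J·C⁻¹·s·A⁻¹ = kg·m²·s⁻²·A⁻²
  (3) J·C⁻¹ = N·m·(s·A)⁻¹ = kg·m²·s⁻³·A⁻¹
  (4) Ω·m = V·A⁻¹·m = kg·m³·s⁻³·A⁻²
Only (1) matches kg·m²·s⁻³·A⁻².

(1)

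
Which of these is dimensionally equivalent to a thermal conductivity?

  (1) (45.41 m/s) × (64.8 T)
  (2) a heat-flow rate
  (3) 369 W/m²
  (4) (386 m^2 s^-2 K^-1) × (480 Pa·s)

Reference: [thermal conductivity] = kg·m·s⁻³·K⁻¹.
Each option:
  (1) [m·s⁻¹] · [kg·s⁻²·A⁻¹] = kg·m·s⁻³·A⁻¹
  (2) [heat-flow rate] = kg·m²·s⁻³
  (3) W·m⁻² = J·s⁻¹·m⁻² = kg·s⁻³
  (4) [m²·s⁻²·K⁻¹] · [kg·m⁻¹·s⁻¹] = kg·m·s⁻³·K⁻¹  ← same
Only (4) matches kg·m·s⁻³·K⁻¹.

(4)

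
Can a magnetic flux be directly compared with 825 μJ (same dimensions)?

In SI base units:
  a magnetic flux:  [magnetic flux] = kg·m²·s⁻²·A⁻¹
  825 μJ:  J = N·m = kg·m²·s⁻²
kg·m²·s⁻²·A⁻¹ ≠ kg·m²·s⁻², so they cannot be added.

No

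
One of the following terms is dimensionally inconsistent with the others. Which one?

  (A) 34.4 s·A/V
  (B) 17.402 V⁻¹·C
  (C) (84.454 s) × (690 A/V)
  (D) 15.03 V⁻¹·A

Work out the base dimensions of each:
  (A) A·s·V⁻¹ = A·s·(J·C⁻¹)⁻¹ = kg⁻¹·m⁻²·s⁴·A²
  (B) C·V⁻¹ = s·A·(J·C⁻¹)⁻¹ = kg⁻¹·m⁻²·s⁴·A²
  (C) [s] · [kg⁻¹·m⁻²·s³·A²] = kg⁻¹·m⁻²·s⁴·A²
  (D) A·V⁻¹ = A·(J·C⁻¹)⁻¹ = kg⁻¹·m⁻²·s³·A²
All reduce to kg⁻¹·m⁻²·s⁴·A² except (D), which is kg⁻¹·m⁻²·s³·A².

(D)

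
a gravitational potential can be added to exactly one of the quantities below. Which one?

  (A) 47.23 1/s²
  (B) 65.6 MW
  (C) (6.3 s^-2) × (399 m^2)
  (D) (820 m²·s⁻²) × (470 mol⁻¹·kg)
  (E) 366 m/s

(C)

Reference: [gravitational potential] = m²·s⁻².
Each option:
  (A) s⁻²
  (B) W = J·s⁻¹ = kg·m²·s⁻³
  (C) [s⁻²] · [m²] = m²·s⁻²  ← same
  (D) [m²·s⁻²] · [kg·mol⁻¹] = kg·m²·s⁻²·mol⁻¹
  (E) m·s⁻¹
Only (C) matches m²·s⁻².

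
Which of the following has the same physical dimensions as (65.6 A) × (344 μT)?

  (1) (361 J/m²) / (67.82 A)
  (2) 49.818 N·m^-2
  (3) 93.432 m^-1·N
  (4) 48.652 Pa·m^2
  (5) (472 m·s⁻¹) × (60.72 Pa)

(3)

Reference: [A] · [kg·s⁻²·A⁻¹] = kg·s⁻².
Each option:
  (1) [kg·s⁻²] / [A] = kg·s⁻²·A⁻¹
  (2) N·m⁻² = kg·m·s⁻²·m⁻² = kg·m⁻¹·s⁻²
  (3) N·m⁻¹ = kg·m·s⁻²·m⁻¹ = kg·s⁻²  ← same
  (4) Pa·m² = N·m⁻²·m² = kg·m·s⁻²
  (5) [m·s⁻¹] · [kg·m⁻¹·s⁻²] = kg·s⁻³
Only (3) matches kg·s⁻².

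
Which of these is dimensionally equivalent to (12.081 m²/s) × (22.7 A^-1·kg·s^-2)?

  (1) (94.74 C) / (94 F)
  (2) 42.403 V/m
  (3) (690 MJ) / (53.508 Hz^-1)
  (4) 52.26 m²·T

(1)

Reference: [m²·s⁻¹] · [kg·s⁻²·A⁻¹] = kg·m²·s⁻³·A⁻¹.
Each option:
  (1) [s·A] / [kg⁻¹·m⁻²·s⁴·A²] = kg·m²·s⁻³·A⁻¹  ← same
  (2) V·m⁻¹ = J·C⁻¹·m⁻¹ = kg·m·s⁻³·A⁻¹
  (3) [kg·m²·s⁻²] / [s] = kg·m²·s⁻³
  (4) T·m² = Wb·m⁻²·m² = kg·m²·s⁻²·A⁻¹
Only (1) matches kg·m²·s⁻³·A⁻¹.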